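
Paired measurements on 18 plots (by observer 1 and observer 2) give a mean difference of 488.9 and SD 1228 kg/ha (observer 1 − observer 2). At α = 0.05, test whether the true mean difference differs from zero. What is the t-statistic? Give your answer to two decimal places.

H0: μ_d = 0; H1: μ_d ≠ 0 (paired t-test on the differences, two-sided).
t = d̄/(s_d/√n) = 488.9/(1228/√18) = 1.69
df = n − 1 = 17
Two-sided p-value ≈ 0.109
Since p ≈ 0.109 > α = 0.05, fail to reject H0; the data do not provide sufficient evidence against H0.

1.69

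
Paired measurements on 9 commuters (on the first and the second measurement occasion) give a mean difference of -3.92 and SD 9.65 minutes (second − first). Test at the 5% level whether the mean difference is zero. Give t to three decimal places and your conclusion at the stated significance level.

H0: μ_d = 0; H1: μ_d ≠ 0 (paired t-test on the differences, two-sided).
t = d̄/(s_d/√n) = -3.92/(9.65/√9) = -1.219
df = n − 1 = 8
Two-sided p-value ≈ 0.2577
Since p ≈ 0.2577 > α = 0.05, fail to reject H0; the evidence is not statistically significant.

t = -1.219; fail to reject H0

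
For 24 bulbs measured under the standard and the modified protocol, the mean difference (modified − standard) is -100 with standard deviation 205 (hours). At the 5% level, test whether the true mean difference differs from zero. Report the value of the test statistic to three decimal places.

-2.390

H0: μ_d = 0; H1: μ_d ≠ 0 (paired t-test on the differences, two-sided).
t = d̄/(s_d/√n) = -100/(205/√24) = -2.390
df = n − 1 = 23
Two-sided p-value ≈ 0.0254
Since p ≈ 0.0254 < α = 0.05, reject H0; the data support H1.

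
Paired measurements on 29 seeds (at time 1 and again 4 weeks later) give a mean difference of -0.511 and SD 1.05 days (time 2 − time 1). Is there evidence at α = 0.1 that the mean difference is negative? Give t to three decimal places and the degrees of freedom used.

H0: μ_d = 0; H1: μ_d < 0 (paired t-test on the differences, left-tailed).
t = d̄/(s_d/√n) = -0.511/(1.05/√29) = -2.621
df = n − 1 = 28
p-value = P(T ≤ -2.621) ≈ 0.0070
Since p ≈ 0.0070 < α = 0.1, reject H0; the data support H1.

t = -2.621, df = 28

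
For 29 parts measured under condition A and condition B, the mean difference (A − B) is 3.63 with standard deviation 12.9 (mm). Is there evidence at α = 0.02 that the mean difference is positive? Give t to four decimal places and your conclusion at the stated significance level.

H0: μ_d = 0; H1: μ_d > 0 (paired t-test on the differences, right-tailed).
t = d̄/(s_d/√n) = 3.63/(12.9/√29) = 1.5154
df = n − 1 = 28
p-value = P(T ≥ 1.5154) ≈ 0.070
Since p ≈ 0.070 > α = 0.02, fail to reject H0; the data do not provide sufficient evidence against H0.

t = 1.5154; fail to reject H0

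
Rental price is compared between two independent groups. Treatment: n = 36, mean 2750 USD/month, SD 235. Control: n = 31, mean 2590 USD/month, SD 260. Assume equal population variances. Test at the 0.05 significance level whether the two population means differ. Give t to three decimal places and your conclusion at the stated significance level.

t = 2.645; reject H0

Let group 1 = treatment, group 2 = control. H0: μ_1 = μ_2; H1: μ_1 ≠ μ_2 (two-sample pooled-variance t-test, two-sided).
s_p² = [(36−1)·235² + (31−1)·260²]/(36+31−2) = 60936.5
t = (2750 − 2590)/√[60936.5·(1/36 + 1/31)] = 2.645
df = n₁ + n₂ − 2 = 65
Two-sided p-value ≈ 0.010
Since p ≈ 0.010 < α = 0.05, reject H0; the evidence is statistically significant.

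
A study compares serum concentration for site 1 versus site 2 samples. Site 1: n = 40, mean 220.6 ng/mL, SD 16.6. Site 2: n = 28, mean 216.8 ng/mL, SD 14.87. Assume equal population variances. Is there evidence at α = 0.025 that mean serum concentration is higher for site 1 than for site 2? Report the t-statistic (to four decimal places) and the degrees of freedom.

t = 0.9690, df = 66

Let group 1 = site 1, group 2 = site 2. H0: μ_1 = μ_2; H1: μ_1 > μ_2 (two-sample pooled-variance t-test, right-tailed).
s_p² = [(40−1)·16.6² + (28−1)·14.87²]/(40+28−2) = 253.288
t = (220.6 − 216.8)/√[253.288·(1/40 + 1/28)] = 0.9690
df = n₁ + n₂ − 2 = 66
p-value = P(T ≥ 0.9690) ≈ 0.1680
Since p ≈ 0.1680 > α = 0.025, fail to reject H0; the data do not provide sufficient evidence against H0.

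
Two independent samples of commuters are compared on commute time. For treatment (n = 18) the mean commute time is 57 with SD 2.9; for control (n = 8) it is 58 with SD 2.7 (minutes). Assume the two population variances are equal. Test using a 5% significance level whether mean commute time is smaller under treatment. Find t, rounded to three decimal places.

Let group 1 = treatment, group 2 = control. H0: μ_1 = μ_2; H1: μ_1 < μ_2 (two-sample pooled-variance t-test, left-tailed).
s_p² = [(18−1)·2.9² + (8−1)·2.7²]/(18+8−2) = 8.08333
t = (57 − 58)/√[8.08333·(1/18 + 1/8)] = -0.828
df = n₁ + n₂ − 2 = 24
p-value = P(T ≤ -0.828) ≈ 0.2080
Since p ≈ 0.2080 > α = 0.05, fail to reject H0; the data do not provide sufficient evidence against H0.

-0.828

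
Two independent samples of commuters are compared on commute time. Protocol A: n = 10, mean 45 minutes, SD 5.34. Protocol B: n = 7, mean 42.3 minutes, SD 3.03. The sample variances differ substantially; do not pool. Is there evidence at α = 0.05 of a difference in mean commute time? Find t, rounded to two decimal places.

1.32

Let group 1 = protocol A, group 2 = protocol B. H0: μ_1 = μ_2; H1: μ_1 ≠ μ_2 (Welch's two-sample t-test, two-sided).
t = (x̄_1 − x̄_2)/√(s_1²/n_1 + s_2²/n_2) = (45 − 42.3)/√(5.34²/10 + 3.03²/7) = 1.32
Welch–Satterthwaite df ≈ 14.56
Two-sided p-value ≈ 0.206
Since p ≈ 0.206 > α = 0.05, fail to reject H0; the data do not provide sufficient evidence against H0.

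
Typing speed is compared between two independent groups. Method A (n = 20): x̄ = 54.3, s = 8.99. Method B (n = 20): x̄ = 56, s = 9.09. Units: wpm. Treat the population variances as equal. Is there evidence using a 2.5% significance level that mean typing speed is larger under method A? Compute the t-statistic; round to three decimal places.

-0.595

Let group 1 = method A, group 2 = method B. H0: μ_1 = μ_2; H1: μ_1 > μ_2 (two-sample pooled-variance t-test, right-tailed).
s_p² = [(20−1)·8.99² + (20−1)·9.09²]/(20+20−2) = 81.7241
t = (54.3 − 56)/√[81.7241·(1/20 + 1/20)] = -0.595
df = n₁ + n₂ − 2 = 38
p-value = P(T ≥ -0.595) ≈ 0.722
Since p ≈ 0.722 > α = 0.025, fail to reject H0; the evidence is not statistically significant.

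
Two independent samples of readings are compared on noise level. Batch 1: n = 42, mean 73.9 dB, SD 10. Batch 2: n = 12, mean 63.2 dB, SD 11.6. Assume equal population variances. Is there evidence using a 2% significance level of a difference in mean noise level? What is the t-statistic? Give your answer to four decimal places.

Let group 1 = batch 1, group 2 = batch 2. H0: μ_1 = μ_2; H1: μ_1 ≠ μ_2 (two-sample pooled-variance t-test, two-sided).
s_p² = [(42−1)·10² + (12−1)·11.6²]/(42+12−2) = 107.311
t = (73.9 − 63.2)/√[107.311·(1/42 + 1/12)] = 3.1556
df = n₁ + n₂ − 2 = 52
Two-sided p-value ≈ 0.0027
Since p ≈ 0.0027 < α = 0.02, reject H0; the data support H1.

3.1556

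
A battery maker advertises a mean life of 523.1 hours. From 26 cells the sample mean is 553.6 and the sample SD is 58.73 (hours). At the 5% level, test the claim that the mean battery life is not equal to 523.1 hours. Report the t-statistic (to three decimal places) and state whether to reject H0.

H0: μ = 523.1; H1: μ ≠ 523.1 (one-sample t-test, two-sided).
t = (x̄ − μ₀)/(s/√n) = (553.6 − 523.1)/(58.73/√26) = 2.648
df = n − 1 = 25
Two-sided p-value ≈ 0.014
Since p ≈ 0.014 < α = 0.05, reject H0; the evidence is statistically significant.

t = 2.648; reject H0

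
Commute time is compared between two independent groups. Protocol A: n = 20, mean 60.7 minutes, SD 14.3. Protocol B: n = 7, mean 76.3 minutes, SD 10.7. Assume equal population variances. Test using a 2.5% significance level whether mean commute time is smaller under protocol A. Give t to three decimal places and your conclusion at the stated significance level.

Let group 1 = protocol A, group 2 = protocol B. H0: μ_1 = μ_2; H1: μ_1 < μ_2 (two-sample pooled-variance t-test, left-tailed).
s_p² = [(20−1)·14.3² + (7−1)·10.7²]/(20+7−2) = 182.89
t = (60.7 − 76.3)/√[182.89·(1/20 + 1/7)] = -2.627
df = n₁ + n₂ − 2 = 25
p-value = P(T ≤ -2.627) ≈ 0.0073
Since p ≈ 0.0073 < α = 0.025, reject H0; the data support H1.

t = -2.627; reject H0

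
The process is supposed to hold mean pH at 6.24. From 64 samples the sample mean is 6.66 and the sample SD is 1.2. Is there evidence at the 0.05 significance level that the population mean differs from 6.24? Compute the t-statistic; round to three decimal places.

H0: μ = 6.24; H1: μ ≠ 6.24 (one-sample t-test, two-sided).
t = (x̄ − μ₀)/(s/√n) = (6.66 − 6.24)/(1.2/√64) = 2.800
df = n − 1 = 63
Two-sided p-value ≈ 0.007
Since p ≈ 0.007 < α = 0.05, reject H0; the evidence is statistically significant.

2.800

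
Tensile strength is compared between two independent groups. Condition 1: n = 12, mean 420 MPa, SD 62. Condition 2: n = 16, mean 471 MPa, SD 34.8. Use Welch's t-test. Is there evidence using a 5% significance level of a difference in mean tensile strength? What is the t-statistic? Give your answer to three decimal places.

Let group 1 = condition 1, group 2 = condition 2. H0: μ_1 = μ_2; H1: μ_1 ≠ μ_2 (Welch's two-sample t-test, two-sided).
t = (x̄_1 − x̄_2)/√(s_1²/n_1 + s_2²/n_2) = (420 − 471)/√(62²/12 + 34.8²/16) = -2.563
Welch–Satterthwaite df ≈ 16.15
Two-sided p-value ≈ 0.0207
Since p ≈ 0.0207 < α = 0.05, reject H0; the data support H1.

-2.563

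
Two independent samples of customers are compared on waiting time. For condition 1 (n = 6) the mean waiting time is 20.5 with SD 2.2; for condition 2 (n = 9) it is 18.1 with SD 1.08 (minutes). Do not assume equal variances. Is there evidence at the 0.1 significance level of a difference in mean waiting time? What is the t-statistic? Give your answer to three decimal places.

2.480

Let group 1 = condition 1, group 2 = condition 2. H0: μ_1 = μ_2; H1: μ_1 ≠ μ_2 (Welch's two-sample t-test, two-sided).
t = (x̄_1 − x̄_2)/√(s_1²/n_1 + s_2²/n_2) = (20.5 − 18.1)/√(2.2²/6 + 1.08²/9) = 2.480
Welch–Satterthwaite df ≈ 6.63
Two-sided p-value ≈ 0.0441
Since p ≈ 0.0441 < α = 0.1, reject H0; the evidence is statistically significant.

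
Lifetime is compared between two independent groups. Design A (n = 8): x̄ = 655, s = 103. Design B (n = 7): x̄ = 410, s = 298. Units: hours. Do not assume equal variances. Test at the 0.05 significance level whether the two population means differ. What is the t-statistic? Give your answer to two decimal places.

Let group 1 = design A, group 2 = design B. H0: μ_1 = μ_2; H1: μ_1 ≠ μ_2 (Welch's two-sample t-test, two-sided).
t = (x̄_1 − x̄_2)/√(s_1²/n_1 + s_2²/n_2) = (655 − 410)/√(103²/8 + 298²/7) = 2.07
Welch–Satterthwaite df ≈ 7.25
Two-sided p-value ≈ 0.0759
Since p ≈ 0.0759 > α = 0.05, fail to reject H0; the data do not provide sufficient evidence against H0.

2.07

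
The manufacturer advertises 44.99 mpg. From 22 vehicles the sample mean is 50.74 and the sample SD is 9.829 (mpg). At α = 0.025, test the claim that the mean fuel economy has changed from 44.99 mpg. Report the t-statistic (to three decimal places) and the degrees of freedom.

t = 2.744, df = 21

H0: μ = 44.99; H1: μ ≠ 44.99 (one-sample t-test, two-sided).
t = (x̄ − μ₀)/(s/√n) = (50.74 − 44.99)/(9.829/√22) = 2.744
df = n − 1 = 21
Two-sided p-value ≈ 0.0122
Since p ≈ 0.0122 < α = 0.025, reject H0; the data support H1.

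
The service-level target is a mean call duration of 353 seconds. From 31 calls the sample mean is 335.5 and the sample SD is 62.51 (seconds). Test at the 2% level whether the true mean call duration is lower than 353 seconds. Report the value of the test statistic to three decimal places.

H0: μ = 353; H1: μ < 353 (one-sample t-test, left-tailed).
t = (x̄ − μ₀)/(s/√n) = (335.5 − 353)/(62.51/√31) = -1.559
df = n − 1 = 30
p-value = P(T ≤ -1.559) ≈ 0.065
Since p ≈ 0.065 > α = 0.02, fail to reject H0; the evidence is not statistically significant.

-1.559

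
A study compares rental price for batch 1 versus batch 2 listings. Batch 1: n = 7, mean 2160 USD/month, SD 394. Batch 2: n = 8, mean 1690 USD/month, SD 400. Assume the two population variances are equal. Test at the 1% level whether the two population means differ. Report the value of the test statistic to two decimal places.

2.29

Let group 1 = batch 1, group 2 = batch 2. H0: μ_1 = μ_2; H1: μ_1 ≠ μ_2 (two-sample pooled-variance t-test, two-sided).
s_p² = [(7−1)·394² + (8−1)·400²]/(7+8−2) = 157801
t = (2160 − 1690)/√[157801·(1/7 + 1/8)] = 2.29
df = n₁ + n₂ − 2 = 13
Two-sided p-value ≈ 0.040
Since p ≈ 0.040 > α = 0.01, fail to reject H0; the evidence is not statistically significant.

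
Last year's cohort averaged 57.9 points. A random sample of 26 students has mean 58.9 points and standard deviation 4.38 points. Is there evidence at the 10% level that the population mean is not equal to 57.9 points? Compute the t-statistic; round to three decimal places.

H0: μ = 57.9; H1: μ ≠ 57.9 (one-sample t-test, two-sided).
t = (x̄ − μ₀)/(s/√n) = (58.9 − 57.9)/(4.38/√26) = 1.164
df = n − 1 = 25
Two-sided p-value ≈ 0.255
Since p ≈ 0.255 > α = 0.1, fail to reject H0; the evidence is not statistically significant.

1.164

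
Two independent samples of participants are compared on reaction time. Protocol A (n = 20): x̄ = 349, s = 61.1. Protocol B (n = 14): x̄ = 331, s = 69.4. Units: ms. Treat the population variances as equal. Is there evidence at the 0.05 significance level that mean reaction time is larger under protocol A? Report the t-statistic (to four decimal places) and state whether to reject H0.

t = 0.7996; fail to reject H0

Let group 1 = protocol A, group 2 = protocol B. H0: μ_1 = μ_2; H1: μ_1 > μ_2 (two-sample pooled-variance t-test, right-tailed).
s_p² = [(20−1)·61.1² + (14−1)·69.4²]/(20+14−2) = 4173.24
t = (349 − 331)/√[4173.24·(1/20 + 1/14)] = 0.7996
df = n₁ + n₂ − 2 = 32
p-value = P(T ≥ 0.7996) ≈ 0.2149
Since p ≈ 0.2149 > α = 0.05, fail to reject H0; the data do not provide sufficient evidence against H0.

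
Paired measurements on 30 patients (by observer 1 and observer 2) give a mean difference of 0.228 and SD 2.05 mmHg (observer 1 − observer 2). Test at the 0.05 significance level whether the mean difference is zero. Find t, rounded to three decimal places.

H0: μ_d = 0; H1: μ_d ≠ 0 (paired t-test on the differences, two-sided).
t = d̄/(s_d/√n) = 0.228/(2.05/√30) = 0.609
df = n − 1 = 29
Two-sided p-value ≈ 0.5472
Since p ≈ 0.5472 > α = 0.05, fail to reject H0; the evidence is not statistically significant.

0.609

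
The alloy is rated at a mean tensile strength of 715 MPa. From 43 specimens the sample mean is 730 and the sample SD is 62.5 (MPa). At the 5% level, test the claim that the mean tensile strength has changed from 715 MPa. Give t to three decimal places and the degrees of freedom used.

H0: μ = 715; H1: μ ≠ 715 (one-sample t-test, two-sided).
t = (x̄ − μ₀)/(s/√n) = (730 − 715)/(62.5/√43) = 1.574
df = n − 1 = 42
Two-sided p-value ≈ 0.1230
Since p ≈ 0.1230 > α = 0.05, fail to reject H0; the evidence is not statistically significant.

t = 1.574, df = 42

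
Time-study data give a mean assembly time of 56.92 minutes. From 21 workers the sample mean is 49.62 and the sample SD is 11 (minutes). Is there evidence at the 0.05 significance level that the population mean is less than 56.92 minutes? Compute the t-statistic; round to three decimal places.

-3.041

H0: μ = 56.92; H1: μ < 56.92 (one-sample t-test, left-tailed).
t = (x̄ − μ₀)/(s/√n) = (49.62 − 56.92)/(11/√21) = -3.041
df = n − 1 = 20
p-value = P(T ≤ -3.041) ≈ 0.0032
Since p ≈ 0.0032 < α = 0.05, reject H0; the data support H1.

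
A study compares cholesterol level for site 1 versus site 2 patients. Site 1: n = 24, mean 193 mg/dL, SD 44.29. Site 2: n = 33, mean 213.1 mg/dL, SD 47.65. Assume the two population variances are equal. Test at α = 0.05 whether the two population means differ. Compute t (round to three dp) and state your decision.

Let group 1 = site 1, group 2 = site 2. H0: μ_1 = μ_2; H1: μ_1 ≠ μ_2 (two-sample pooled-variance t-test, two-sided).
s_p² = [(24−1)·44.29² + (33−1)·47.65²]/(24+33−2) = 2141.34
t = (193 − 213.1)/√[2141.34·(1/24 + 1/33)] = -1.619
df = n₁ + n₂ − 2 = 55
Two-sided p-value ≈ 0.111
Since p ≈ 0.111 > α = 0.05, fail to reject H0; the evidence is not statistically significant.

t = -1.619; fail to reject H0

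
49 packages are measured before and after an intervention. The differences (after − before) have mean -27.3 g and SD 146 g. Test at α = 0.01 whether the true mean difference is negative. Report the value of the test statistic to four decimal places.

H0: μ_d = 0; H1: μ_d < 0 (paired t-test on the differences, left-tailed).
t = d̄/(s_d/√n) = -27.3/(146/√49) = -1.3089
df = n − 1 = 48
p-value = P(T ≤ -1.3089) ≈ 0.0984
Since p ≈ 0.0984 > α = 0.01, fail to reject H0; the data do not provide sufficient evidence against H0.

-1.3089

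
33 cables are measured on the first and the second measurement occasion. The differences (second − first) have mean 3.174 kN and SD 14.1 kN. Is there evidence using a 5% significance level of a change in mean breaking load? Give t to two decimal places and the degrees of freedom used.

H0: μ_d = 0; H1: μ_d ≠ 0 (paired t-test on the differences, two-sided).
t = d̄/(s_d/√n) = 3.174/(14.1/√33) = 1.29
df = n − 1 = 32
Two-sided p-value ≈ 0.2052
Since p ≈ 0.2052 > α = 0.05, fail to reject H0; the evidence is not statistically significant.

t = 1.29, df = 32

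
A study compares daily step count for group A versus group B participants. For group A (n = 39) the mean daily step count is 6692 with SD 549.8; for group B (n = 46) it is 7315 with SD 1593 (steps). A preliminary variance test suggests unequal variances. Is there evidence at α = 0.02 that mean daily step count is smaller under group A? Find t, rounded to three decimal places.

-2.484

Let group 1 = group A, group 2 = group B. H0: μ_1 = μ_2; H1: μ_1 < μ_2 (Welch's two-sample t-test, left-tailed).
t = (x̄_1 − x̄_2)/√(s_1²/n_1 + s_2²/n_2) = (6692 − 7315)/√(549.8²/39 + 1593²/46) = -2.484
Welch–Satterthwaite df ≈ 57.20
p-value = P(T ≤ -2.484) ≈ 0.008
Since p ≈ 0.008 < α = 0.02, reject H0; the data support H1.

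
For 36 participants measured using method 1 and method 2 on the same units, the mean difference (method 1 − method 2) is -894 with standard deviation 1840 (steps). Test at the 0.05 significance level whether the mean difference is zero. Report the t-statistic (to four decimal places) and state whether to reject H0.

t = -2.9152; reject H0

H0: μ_d = 0; H1: μ_d ≠ 0 (paired t-test on the differences, two-sided).
t = d̄/(s_d/√n) = -894/(1840/√36) = -2.9152
df = n − 1 = 35
Two-sided p-value ≈ 0.0062
Since p ≈ 0.0062 < α = 0.05, reject H0; the evidence is statistically significant.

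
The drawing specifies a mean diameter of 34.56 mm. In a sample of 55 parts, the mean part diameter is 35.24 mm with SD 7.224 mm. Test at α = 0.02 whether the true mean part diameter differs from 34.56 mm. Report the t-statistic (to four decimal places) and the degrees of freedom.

t = 0.6981, df = 54

H0: μ = 34.56; H1: μ ≠ 34.56 (one-sample t-test, two-sided).
t = (x̄ − μ₀)/(s/√n) = (35.24 − 34.56)/(7.224/√55) = 0.6981
df = n − 1 = 54
Two-sided p-value ≈ 0.4881
Since p ≈ 0.4881 > α = 0.02, fail to reject H0; the data do not provide sufficient evidence against H0.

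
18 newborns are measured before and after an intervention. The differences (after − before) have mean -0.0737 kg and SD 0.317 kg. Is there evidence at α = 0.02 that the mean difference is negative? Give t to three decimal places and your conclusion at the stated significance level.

H0: μ_d = 0; H1: μ_d < 0 (paired t-test on the differences, left-tailed).
t = d̄/(s_d/√n) = -0.0737/(0.317/√18) = -0.986
df = n − 1 = 17
p-value = P(T ≤ -0.986) ≈ 0.169
Since p ≈ 0.169 > α = 0.02, fail to reject H0; the evidence is not statistically significant.

t = -0.986; fail to reject H0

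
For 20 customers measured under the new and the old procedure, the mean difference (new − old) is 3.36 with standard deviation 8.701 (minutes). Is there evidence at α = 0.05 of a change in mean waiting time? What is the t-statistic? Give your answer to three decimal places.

H0: μ_d = 0; H1: μ_d ≠ 0 (paired t-test on the differences, two-sided).
t = d̄/(s_d/√n) = 3.36/(8.701/√20) = 1.727
df = n − 1 = 19
Two-sided p-value ≈ 0.100
Since p ≈ 0.100 > α = 0.05, fail to reject H0; the data do not provide sufficient evidence against H0.

1.727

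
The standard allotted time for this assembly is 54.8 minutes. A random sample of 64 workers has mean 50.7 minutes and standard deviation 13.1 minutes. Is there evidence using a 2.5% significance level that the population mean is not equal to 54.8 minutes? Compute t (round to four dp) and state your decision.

H0: μ = 54.8; H1: μ ≠ 54.8 (one-sample t-test, two-sided).
t = (x̄ − μ₀)/(s/√n) = (50.7 − 54.8)/(13.1/√64) = -2.5038
df = n − 1 = 63
Two-sided p-value ≈ 0.015
Since p ≈ 0.015 < α = 0.025, reject H0; the data support H1.

t = -2.5038; reject H0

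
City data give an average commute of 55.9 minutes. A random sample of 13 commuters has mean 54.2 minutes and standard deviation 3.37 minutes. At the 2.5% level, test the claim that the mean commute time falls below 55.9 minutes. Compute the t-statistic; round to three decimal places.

-1.819

H0: μ = 55.9; H1: μ < 55.9 (one-sample t-test, left-tailed).
t = (x̄ − μ₀)/(s/√n) = (54.2 − 55.9)/(3.37/√13) = -1.819
df = n − 1 = 12
p-value = P(T ≤ -1.819) ≈ 0.047
Since p ≈ 0.047 > α = 0.025, fail to reject H0; the data do not provide sufficient evidence against H0.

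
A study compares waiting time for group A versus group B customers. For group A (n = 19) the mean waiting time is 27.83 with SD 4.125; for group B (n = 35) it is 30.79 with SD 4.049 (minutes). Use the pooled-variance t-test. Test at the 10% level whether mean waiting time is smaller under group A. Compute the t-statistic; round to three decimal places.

Let group 1 = group A, group 2 = group B. H0: μ_1 = μ_2; H1: μ_1 < μ_2 (two-sample pooled-variance t-test, left-tailed).
s_p² = [(19−1)·4.125² + (35−1)·4.049²]/(19+35−2) = 16.6094
t = (27.83 − 30.79)/√[16.6094·(1/19 + 1/35)] = -2.549
df = n₁ + n₂ − 2 = 52
p-value = P(T ≤ -2.549) ≈ 0.007
Since p ≈ 0.007 < α = 0.1, reject H0; the evidence is statistically significant.

-2.549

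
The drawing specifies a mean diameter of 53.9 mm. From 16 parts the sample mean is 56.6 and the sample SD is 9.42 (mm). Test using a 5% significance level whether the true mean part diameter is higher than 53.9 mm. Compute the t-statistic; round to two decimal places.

1.15

H0: μ = 53.9; H1: μ > 53.9 (one-sample t-test, right-tailed).
t = (x̄ − μ₀)/(s/√n) = (56.6 − 53.9)/(9.42/√16) = 1.15
df = n − 1 = 15
p-value = P(T ≥ 1.15) ≈ 0.1348
Since p ≈ 0.1348 > α = 0.05, fail to reject H0; the data do not provide sufficient evidence against H0.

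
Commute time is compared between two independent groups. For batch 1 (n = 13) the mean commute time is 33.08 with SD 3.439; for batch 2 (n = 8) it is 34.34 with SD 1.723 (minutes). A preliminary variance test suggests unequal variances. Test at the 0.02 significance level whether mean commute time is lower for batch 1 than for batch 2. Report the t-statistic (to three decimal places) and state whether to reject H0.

t = -1.113; fail to reject H0

Let group 1 = batch 1, group 2 = batch 2. H0: μ_1 = μ_2; H1: μ_1 < μ_2 (Welch's two-sample t-test, left-tailed).
t = (x̄_1 − x̄_2)/√(s_1²/n_1 + s_2²/n_2) = (33.08 − 34.34)/√(3.439²/13 + 1.723²/8) = -1.113
Welch–Satterthwaite df ≈ 18.51
p-value = P(T ≤ -1.113) ≈ 0.1399
Since p ≈ 0.1399 > α = 0.02, fail to reject H0; the data do not provide sufficient evidence against H0.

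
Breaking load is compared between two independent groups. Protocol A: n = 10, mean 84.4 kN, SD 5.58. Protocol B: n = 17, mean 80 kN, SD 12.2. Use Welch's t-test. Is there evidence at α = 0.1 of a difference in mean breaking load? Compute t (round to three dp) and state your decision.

Let group 1 = protocol A, group 2 = protocol B. H0: μ_1 = μ_2; H1: μ_1 ≠ μ_2 (Welch's two-sample t-test, two-sided).
t = (x̄_1 − x̄_2)/√(s_1²/n_1 + s_2²/n_2) = (84.4 − 80)/√(5.58²/10 + 12.2²/17) = 1.277
Welch–Satterthwaite df ≈ 24.01
Two-sided p-value ≈ 0.2138
Since p ≈ 0.2138 > α = 0.1, fail to reject H0; the data do not provide sufficient evidence against H0.

t = 1.277; fail to reject H0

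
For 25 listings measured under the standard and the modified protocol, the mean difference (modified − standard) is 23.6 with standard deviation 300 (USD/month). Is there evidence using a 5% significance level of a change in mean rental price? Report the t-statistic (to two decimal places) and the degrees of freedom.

H0: μ_d = 0; H1: μ_d ≠ 0 (paired t-test on the differences, two-sided).
t = d̄/(s_d/√n) = 23.6/(300/√25) = 0.39
df = n − 1 = 24
Two-sided p-value ≈ 0.698
Since p ≈ 0.698 > α = 0.05, fail to reject H0; the evidence is not statistically significant.

t = 0.39, df = 24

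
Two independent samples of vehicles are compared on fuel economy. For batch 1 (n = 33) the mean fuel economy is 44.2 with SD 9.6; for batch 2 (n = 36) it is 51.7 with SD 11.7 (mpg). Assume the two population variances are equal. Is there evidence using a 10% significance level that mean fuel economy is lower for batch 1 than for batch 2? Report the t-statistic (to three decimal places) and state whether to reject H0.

t = -2.895; reject H0

Let group 1 = batch 1, group 2 = batch 2. H0: μ_1 = μ_2; H1: μ_1 < μ_2 (two-sample pooled-variance t-test, left-tailed).
s_p² = [(33−1)·9.6² + (36−1)·11.7²]/(33+36−2) = 115.526
t = (44.2 − 51.7)/√[115.526·(1/33 + 1/36)] = -2.895
df = n₁ + n₂ − 2 = 67
p-value = P(T ≤ -2.895) ≈ 0.003
Since p ≈ 0.003 < α = 0.1, reject H0; the evidence is statistically significant.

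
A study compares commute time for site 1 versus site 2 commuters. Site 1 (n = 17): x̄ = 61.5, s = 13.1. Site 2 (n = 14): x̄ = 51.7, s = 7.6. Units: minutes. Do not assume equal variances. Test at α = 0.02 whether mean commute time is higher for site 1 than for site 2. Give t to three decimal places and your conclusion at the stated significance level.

Let group 1 = site 1, group 2 = site 2. H0: μ_1 = μ_2; H1: μ_1 > μ_2 (Welch's two-sample t-test, right-tailed).
t = (x̄_1 − x̄_2)/√(s_1²/n_1 + s_2²/n_2) = (61.5 − 51.7)/√(13.1²/17 + 7.6²/14) = 2.599
Welch–Satterthwaite df ≈ 26.34
p-value = P(T ≥ 2.599) ≈ 0.0076
Since p ≈ 0.0076 < α = 0.02, reject H0; the data support H1.

t = 2.599; reject H0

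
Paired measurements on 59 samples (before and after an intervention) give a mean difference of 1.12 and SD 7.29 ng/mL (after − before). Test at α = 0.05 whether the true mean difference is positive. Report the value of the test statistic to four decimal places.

1.1801

H0: μ_d = 0; H1: μ_d > 0 (paired t-test on the differences, right-tailed).
t = d̄/(s_d/√n) = 1.12/(7.29/√59) = 1.1801
df = n − 1 = 58
p-value = P(T ≥ 1.1801) ≈ 0.121
Since p ≈ 0.121 > α = 0.05, fail to reject H0; the data do not provide sufficient evidence against H0.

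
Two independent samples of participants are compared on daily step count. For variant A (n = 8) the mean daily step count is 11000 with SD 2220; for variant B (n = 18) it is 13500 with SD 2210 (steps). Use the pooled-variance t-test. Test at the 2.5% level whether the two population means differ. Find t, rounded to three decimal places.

-2.659

Let group 1 = variant A, group 2 = variant B. H0: μ_1 = μ_2; H1: μ_1 ≠ μ_2 (two-sample pooled-variance t-test, two-sided).
s_p² = [(8−1)·2220² + (18−1)·2210²]/(8+18−2) = 4897020
t = (11000 − 13500)/√[4897020·(1/8 + 1/18)] = -2.659
df = n₁ + n₂ − 2 = 24
Two-sided p-value ≈ 0.014
Since p ≈ 0.014 < α = 0.025, reject H0; the data support H1.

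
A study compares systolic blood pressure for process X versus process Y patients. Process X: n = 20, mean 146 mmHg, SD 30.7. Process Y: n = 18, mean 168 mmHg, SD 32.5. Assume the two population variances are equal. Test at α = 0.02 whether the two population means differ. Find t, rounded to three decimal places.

-2.145

Let group 1 = process X, group 2 = process Y. H0: μ_1 = μ_2; H1: μ_1 ≠ μ_2 (two-sample pooled-variance t-test, two-sided).
s_p² = [(20−1)·30.7² + (18−1)·32.5²]/(20+18−2) = 996.21
t = (146 − 168)/√[996.21·(1/20 + 1/18)] = -2.145
df = n₁ + n₂ − 2 = 36
Two-sided p-value ≈ 0.039
Since p ≈ 0.039 > α = 0.02, fail to reject H0; the data do not provide sufficient evidence against H0.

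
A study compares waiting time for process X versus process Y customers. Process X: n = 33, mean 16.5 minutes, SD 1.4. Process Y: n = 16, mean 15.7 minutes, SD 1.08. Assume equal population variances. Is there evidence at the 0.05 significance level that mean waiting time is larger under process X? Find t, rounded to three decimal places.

2.010

Let group 1 = process X, group 2 = process Y. H0: μ_1 = μ_2; H1: μ_1 > μ_2 (two-sample pooled-variance t-test, right-tailed).
s_p² = [(33−1)·1.4² + (16−1)·1.08²]/(33+16−2) = 1.70672
t = (16.5 − 15.7)/√[1.70672·(1/33 + 1/16)] = 2.010
df = n₁ + n₂ − 2 = 47
p-value = P(T ≥ 2.010) ≈ 0.025
Since p ≈ 0.025 < α = 0.05, reject H0; the data support H1.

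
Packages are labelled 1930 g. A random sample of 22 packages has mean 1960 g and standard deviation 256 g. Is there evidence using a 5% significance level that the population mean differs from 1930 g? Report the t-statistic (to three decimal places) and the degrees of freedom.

H0: μ = 1930; H1: μ ≠ 1930 (one-sample t-test, two-sided).
t = (x̄ − μ₀)/(s/√n) = (1960 − 1930)/(256/√22) = 0.550
df = n − 1 = 21
Two-sided p-value ≈ 0.5884
Since p ≈ 0.5884 > α = 0.05, fail to reject H0; the data do not provide sufficient evidence against H0.

t = 0.550, df = 21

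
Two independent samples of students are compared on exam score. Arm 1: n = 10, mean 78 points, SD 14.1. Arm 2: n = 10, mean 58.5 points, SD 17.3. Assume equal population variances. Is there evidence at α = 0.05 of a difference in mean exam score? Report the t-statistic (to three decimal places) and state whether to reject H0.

t = 2.763; reject H0

Let group 1 = arm 1, group 2 = arm 2. H0: μ_1 = μ_2; H1: μ_1 ≠ μ_2 (two-sample pooled-variance t-test, two-sided).
s_p² = [(10−1)·14.1² + (10−1)·17.3²]/(10+10−2) = 249.05
t = (78 − 58.5)/√[249.05·(1/10 + 1/10)] = 2.763
df = n₁ + n₂ − 2 = 18
Two-sided p-value ≈ 0.013
Since p ≈ 0.013 < α = 0.05, reject H0; the evidence is statistically significant.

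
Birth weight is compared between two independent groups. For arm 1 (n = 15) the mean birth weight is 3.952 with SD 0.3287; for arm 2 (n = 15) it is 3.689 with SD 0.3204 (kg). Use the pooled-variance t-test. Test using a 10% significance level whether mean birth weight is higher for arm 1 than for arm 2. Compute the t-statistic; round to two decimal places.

Let group 1 = arm 1, group 2 = arm 2. H0: μ_1 = μ_2; H1: μ_1 > μ_2 (two-sample pooled-variance t-test, right-tailed).
s_p² = [(15−1)·0.3287² + (15−1)·0.3204²]/(15+15−2) = 0.10535
t = (3.952 − 3.689)/√[0.10535·(1/15 + 1/15)] = 2.22
df = n₁ + n₂ − 2 = 28
p-value = P(T ≥ 2.22) ≈ 0.017
Since p ≈ 0.017 < α = 0.1, reject H0; the evidence is statistically significant.

2.22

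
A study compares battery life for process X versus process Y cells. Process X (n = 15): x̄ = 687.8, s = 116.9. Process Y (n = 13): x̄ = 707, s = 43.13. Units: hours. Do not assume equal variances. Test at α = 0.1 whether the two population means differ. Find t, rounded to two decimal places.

Let group 1 = process X, group 2 = process Y. H0: μ_1 = μ_2; H1: μ_1 ≠ μ_2 (Welch's two-sample t-test, two-sided).
t = (x̄_1 − x̄_2)/√(s_1²/n_1 + s_2²/n_2) = (687.8 − 707)/√(116.9²/15 + 43.13²/13) = -0.59
Welch–Satterthwaite df ≈ 18.22
Two-sided p-value ≈ 0.5615
Since p ≈ 0.5615 > α = 0.1, fail to reject H0; the evidence is not statistically significant.

-0.59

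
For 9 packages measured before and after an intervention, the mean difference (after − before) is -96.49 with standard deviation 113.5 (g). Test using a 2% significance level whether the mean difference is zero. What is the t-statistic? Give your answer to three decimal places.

H0: μ_d = 0; H1: μ_d ≠ 0 (paired t-test on the differences, two-sided).
t = d̄/(s_d/√n) = -96.49/(113.5/√9) = -2.550
df = n − 1 = 8
Two-sided p-value ≈ 0.034
Since p ≈ 0.034 > α = 0.02, fail to reject H0; the evidence is not statistically significant.

-2.550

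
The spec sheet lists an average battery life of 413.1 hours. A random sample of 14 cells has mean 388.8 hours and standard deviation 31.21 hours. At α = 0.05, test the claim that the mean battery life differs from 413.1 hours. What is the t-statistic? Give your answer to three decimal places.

H0: μ = 413.1; H1: μ ≠ 413.1 (one-sample t-test, two-sided).
t = (x̄ − μ₀)/(s/√n) = (388.8 − 413.1)/(31.21/√14) = -2.913
df = n − 1 = 13
Two-sided p-value ≈ 0.0121
Since p ≈ 0.0121 < α = 0.05, reject H0; the evidence is statistically significant.

-2.913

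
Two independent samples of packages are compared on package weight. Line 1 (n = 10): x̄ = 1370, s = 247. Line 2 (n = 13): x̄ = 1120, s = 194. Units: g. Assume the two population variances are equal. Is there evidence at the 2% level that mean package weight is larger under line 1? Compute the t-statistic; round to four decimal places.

2.7227

Let group 1 = line 1, group 2 = line 2. H0: μ_1 = μ_2; H1: μ_1 > μ_2 (two-sample pooled-variance t-test, right-tailed).
s_p² = [(10−1)·247² + (13−1)·194²]/(10+13−2) = 47653
t = (1370 − 1120)/√[47653·(1/10 + 1/13)] = 2.7227
df = n₁ + n₂ − 2 = 21
p-value = P(T ≥ 2.7227) ≈ 0.006
Since p ≈ 0.006 < α = 0.02, reject H0; the data support H1.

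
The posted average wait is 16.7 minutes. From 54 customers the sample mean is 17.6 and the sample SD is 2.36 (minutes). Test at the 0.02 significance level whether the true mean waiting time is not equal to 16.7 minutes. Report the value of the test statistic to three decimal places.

2.802

H0: μ = 16.7; H1: μ ≠ 16.7 (one-sample t-test, two-sided).
t = (x̄ − μ₀)/(s/√n) = (17.6 − 16.7)/(2.36/√54) = 2.802
df = n − 1 = 53
Two-sided p-value ≈ 0.007
Since p ≈ 0.007 < α = 0.02, reject H0; the data support H1.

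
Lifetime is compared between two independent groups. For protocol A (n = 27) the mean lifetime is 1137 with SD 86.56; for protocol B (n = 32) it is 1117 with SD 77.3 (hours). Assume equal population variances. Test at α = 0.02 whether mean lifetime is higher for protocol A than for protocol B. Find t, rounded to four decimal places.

0.9373

Let group 1 = protocol A, group 2 = protocol B. H0: μ_1 = μ_2; H1: μ_1 > μ_2 (two-sample pooled-variance t-test, right-tailed).
s_p² = [(27−1)·86.56² + (32−1)·77.3²]/(27+32−2) = 6667.41
t = (1137 − 1117)/√[6667.41·(1/27 + 1/32)] = 0.9373
df = n₁ + n₂ − 2 = 57
p-value = P(T ≥ 0.9373) ≈ 0.176
Since p ≈ 0.176 > α = 0.02, fail to reject H0; the evidence is not statistically significant.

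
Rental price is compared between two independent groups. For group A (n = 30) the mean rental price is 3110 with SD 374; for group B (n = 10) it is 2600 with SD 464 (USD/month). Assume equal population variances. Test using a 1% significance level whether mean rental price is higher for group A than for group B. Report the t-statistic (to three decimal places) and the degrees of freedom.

t = 3.517, df = 38

Let group 1 = group A, group 2 = group B. H0: μ_1 = μ_2; H1: μ_1 > μ_2 (two-sample pooled-variance t-test, right-tailed).
s_p² = [(30−1)·374² + (10−1)·464²]/(30+10−2) = 157739
t = (3110 − 2600)/√[157739·(1/30 + 1/10)] = 3.517
df = n₁ + n₂ − 2 = 38
p-value = P(T ≥ 3.517) ≈ 0.001
Since p ≈ 0.001 < α = 0.01, reject H0; the data support H1.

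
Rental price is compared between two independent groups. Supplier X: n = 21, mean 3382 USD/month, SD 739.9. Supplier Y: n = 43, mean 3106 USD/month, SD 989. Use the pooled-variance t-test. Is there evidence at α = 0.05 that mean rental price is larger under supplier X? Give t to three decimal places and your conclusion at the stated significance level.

Let group 1 = supplier X, group 2 = supplier Y. H0: μ_1 = μ_2; H1: μ_1 > μ_2 (two-sample pooled-variance t-test, right-tailed).
s_p² = [(21−1)·739.9² + (43−1)·989²]/(21+43−2) = 839196
t = (3382 − 3106)/√[839196·(1/21 + 1/43)] = 1.132
df = n₁ + n₂ − 2 = 62
p-value = P(T ≥ 1.132) ≈ 0.131
Since p ≈ 0.131 > α = 0.05, fail to reject H0; the data do not provide sufficient evidence against H0.

t = 1.132; fail to reject H0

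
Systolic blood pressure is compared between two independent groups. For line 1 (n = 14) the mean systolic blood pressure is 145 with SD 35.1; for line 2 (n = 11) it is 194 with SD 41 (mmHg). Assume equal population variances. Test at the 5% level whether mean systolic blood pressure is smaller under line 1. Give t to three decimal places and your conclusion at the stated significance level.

t = -3.219; reject H0

Let group 1 = line 1, group 2 = line 2. H0: μ_1 = μ_2; H1: μ_1 < μ_2 (two-sample pooled-variance t-test, left-tailed).
s_p² = [(14−1)·35.1² + (11−1)·41²]/(14+11−2) = 1427.22
t = (145 − 194)/√[1427.22·(1/14 + 1/11)] = -3.219
df = n₁ + n₂ − 2 = 23
p-value = P(T ≤ -3.219) ≈ 0.0019
Since p ≈ 0.0019 < α = 0.05, reject H0; the data support H1.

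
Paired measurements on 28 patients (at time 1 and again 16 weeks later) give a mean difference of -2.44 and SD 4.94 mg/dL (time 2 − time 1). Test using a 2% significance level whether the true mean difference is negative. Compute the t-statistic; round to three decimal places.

-2.614

H0: μ_d = 0; H1: μ_d < 0 (paired t-test on the differences, left-tailed).
t = d̄/(s_d/√n) = -2.44/(4.94/√28) = -2.614
df = n − 1 = 27
p-value = P(T ≤ -2.614) ≈ 0.0072
Since p ≈ 0.0072 < α = 0.02, reject H0; the data support H1.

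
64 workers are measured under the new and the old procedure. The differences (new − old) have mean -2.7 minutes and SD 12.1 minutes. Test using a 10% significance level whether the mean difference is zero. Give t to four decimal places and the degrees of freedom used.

H0: μ_d = 0; H1: μ_d ≠ 0 (paired t-test on the differences, two-sided).
t = d̄/(s_d/√n) = -2.7/(12.1/√64) = -1.7851
df = n − 1 = 63
Two-sided p-value ≈ 0.079
Since p ≈ 0.079 < α = 0.1, reject H0; the evidence is statistically significant.

t = -1.7851, df = 63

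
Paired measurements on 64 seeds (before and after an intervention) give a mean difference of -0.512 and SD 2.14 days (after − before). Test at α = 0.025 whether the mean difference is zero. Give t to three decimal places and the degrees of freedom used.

t = -1.914, df = 63

H0: μ_d = 0; H1: μ_d ≠ 0 (paired t-test on the differences, two-sided).
t = d̄/(s_d/√n) = -0.512/(2.14/√64) = -1.914
df = n − 1 = 63
Two-sided p-value ≈ 0.0602
Since p ≈ 0.0602 > α = 0.025, fail to reject H0; the evidence is not statistically significant.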